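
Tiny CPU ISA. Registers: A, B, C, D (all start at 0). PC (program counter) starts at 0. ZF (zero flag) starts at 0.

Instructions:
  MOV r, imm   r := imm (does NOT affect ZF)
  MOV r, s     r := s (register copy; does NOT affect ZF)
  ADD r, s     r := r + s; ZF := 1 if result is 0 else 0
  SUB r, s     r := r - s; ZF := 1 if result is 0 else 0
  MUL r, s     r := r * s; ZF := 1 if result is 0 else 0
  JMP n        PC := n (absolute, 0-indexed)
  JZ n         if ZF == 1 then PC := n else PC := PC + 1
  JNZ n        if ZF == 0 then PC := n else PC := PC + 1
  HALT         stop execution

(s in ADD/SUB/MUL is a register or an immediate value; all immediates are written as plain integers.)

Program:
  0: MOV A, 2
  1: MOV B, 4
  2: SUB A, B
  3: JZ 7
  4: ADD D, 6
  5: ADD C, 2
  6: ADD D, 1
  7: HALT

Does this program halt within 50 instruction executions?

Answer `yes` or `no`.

Answer: yes

Derivation:
Step 1: PC=0 exec 'MOV A, 2'. After: A=2 B=0 C=0 D=0 ZF=0 PC=1
Step 2: PC=1 exec 'MOV B, 4'. After: A=2 B=4 C=0 D=0 ZF=0 PC=2
Step 3: PC=2 exec 'SUB A, B'. After: A=-2 B=4 C=0 D=0 ZF=0 PC=3
Step 4: PC=3 exec 'JZ 7'. After: A=-2 B=4 C=0 D=0 ZF=0 PC=4
Step 5: PC=4 exec 'ADD D, 6'. After: A=-2 B=4 C=0 D=6 ZF=0 PC=5
Step 6: PC=5 exec 'ADD C, 2'. After: A=-2 B=4 C=2 D=6 ZF=0 PC=6
Step 7: PC=6 exec 'ADD D, 1'. After: A=-2 B=4 C=2 D=7 ZF=0 PC=7
Step 8: PC=7 exec 'HALT'. After: A=-2 B=4 C=2 D=7 ZF=0 PC=7 HALTED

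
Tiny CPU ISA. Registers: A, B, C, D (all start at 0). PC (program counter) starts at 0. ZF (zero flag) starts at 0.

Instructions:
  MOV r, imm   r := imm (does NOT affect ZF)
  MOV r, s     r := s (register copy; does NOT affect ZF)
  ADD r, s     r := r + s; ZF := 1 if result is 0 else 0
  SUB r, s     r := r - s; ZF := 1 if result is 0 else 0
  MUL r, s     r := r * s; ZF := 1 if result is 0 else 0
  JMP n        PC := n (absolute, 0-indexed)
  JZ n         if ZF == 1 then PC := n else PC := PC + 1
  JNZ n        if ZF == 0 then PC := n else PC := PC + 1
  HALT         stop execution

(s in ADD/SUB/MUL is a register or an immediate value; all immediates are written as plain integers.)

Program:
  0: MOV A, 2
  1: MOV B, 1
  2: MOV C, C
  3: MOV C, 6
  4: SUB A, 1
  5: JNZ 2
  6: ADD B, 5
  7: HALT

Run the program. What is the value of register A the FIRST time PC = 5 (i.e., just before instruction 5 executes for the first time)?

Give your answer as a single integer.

Step 1: PC=0 exec 'MOV A, 2'. After: A=2 B=0 C=0 D=0 ZF=0 PC=1
Step 2: PC=1 exec 'MOV B, 1'. After: A=2 B=1 C=0 D=0 ZF=0 PC=2
Step 3: PC=2 exec 'MOV C, C'. After: A=2 B=1 C=0 D=0 ZF=0 PC=3
Step 4: PC=3 exec 'MOV C, 6'. After: A=2 B=1 C=6 D=0 ZF=0 PC=4
Step 5: PC=4 exec 'SUB A, 1'. After: A=1 B=1 C=6 D=0 ZF=0 PC=5
First time PC=5: A=1

1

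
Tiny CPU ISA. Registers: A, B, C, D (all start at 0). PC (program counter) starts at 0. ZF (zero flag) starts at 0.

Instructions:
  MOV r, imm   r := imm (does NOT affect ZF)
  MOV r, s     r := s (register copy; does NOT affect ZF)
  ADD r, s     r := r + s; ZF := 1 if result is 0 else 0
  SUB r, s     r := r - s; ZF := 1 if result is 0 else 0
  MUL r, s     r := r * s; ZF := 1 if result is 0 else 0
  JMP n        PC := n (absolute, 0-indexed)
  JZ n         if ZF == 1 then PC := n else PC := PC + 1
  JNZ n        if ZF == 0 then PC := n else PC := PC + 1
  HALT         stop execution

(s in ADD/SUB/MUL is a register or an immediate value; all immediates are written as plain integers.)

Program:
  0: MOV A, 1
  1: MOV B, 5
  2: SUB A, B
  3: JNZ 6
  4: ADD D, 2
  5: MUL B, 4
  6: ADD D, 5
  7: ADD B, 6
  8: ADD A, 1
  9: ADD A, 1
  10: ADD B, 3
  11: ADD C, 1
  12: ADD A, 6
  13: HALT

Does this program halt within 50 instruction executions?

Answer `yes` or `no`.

Answer: yes

Derivation:
Step 1: PC=0 exec 'MOV A, 1'. After: A=1 B=0 C=0 D=0 ZF=0 PC=1
Step 2: PC=1 exec 'MOV B, 5'. After: A=1 B=5 C=0 D=0 ZF=0 PC=2
Step 3: PC=2 exec 'SUB A, B'. After: A=-4 B=5 C=0 D=0 ZF=0 PC=3
Step 4: PC=3 exec 'JNZ 6'. After: A=-4 B=5 C=0 D=0 ZF=0 PC=6
Step 5: PC=6 exec 'ADD D, 5'. After: A=-4 B=5 C=0 D=5 ZF=0 PC=7
Step 6: PC=7 exec 'ADD B, 6'. After: A=-4 B=11 C=0 D=5 ZF=0 PC=8
Step 7: PC=8 exec 'ADD A, 1'. After: A=-3 B=11 C=0 D=5 ZF=0 PC=9
Step 8: PC=9 exec 'ADD A, 1'. After: A=-2 B=11 C=0 D=5 ZF=0 PC=10
Step 9: PC=10 exec 'ADD B, 3'. After: A=-2 B=14 C=0 D=5 ZF=0 PC=11
Step 10: PC=11 exec 'ADD C, 1'. After: A=-2 B=14 C=1 D=5 ZF=0 PC=12
Step 11: PC=12 exec 'ADD A, 6'. After: A=4 B=14 C=1 D=5 ZF=0 PC=13
Step 12: PC=13 exec 'HALT'. After: A=4 B=14 C=1 D=5 ZF=0 PC=13 HALTED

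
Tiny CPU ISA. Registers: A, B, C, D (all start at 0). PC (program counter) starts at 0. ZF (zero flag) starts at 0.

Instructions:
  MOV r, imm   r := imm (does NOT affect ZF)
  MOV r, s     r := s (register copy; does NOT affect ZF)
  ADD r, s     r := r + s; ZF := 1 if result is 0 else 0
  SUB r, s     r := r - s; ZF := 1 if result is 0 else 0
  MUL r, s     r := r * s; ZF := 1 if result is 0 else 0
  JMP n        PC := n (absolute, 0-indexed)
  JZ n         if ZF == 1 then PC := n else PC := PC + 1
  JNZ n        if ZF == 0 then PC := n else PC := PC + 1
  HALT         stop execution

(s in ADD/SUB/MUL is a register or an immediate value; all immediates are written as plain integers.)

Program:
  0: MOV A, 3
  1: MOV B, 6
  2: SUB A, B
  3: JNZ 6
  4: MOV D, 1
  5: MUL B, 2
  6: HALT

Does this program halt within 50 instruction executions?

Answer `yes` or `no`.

Answer: yes

Derivation:
Step 1: PC=0 exec 'MOV A, 3'. After: A=3 B=0 C=0 D=0 ZF=0 PC=1
Step 2: PC=1 exec 'MOV B, 6'. After: A=3 B=6 C=0 D=0 ZF=0 PC=2
Step 3: PC=2 exec 'SUB A, B'. After: A=-3 B=6 C=0 D=0 ZF=0 PC=3
Step 4: PC=3 exec 'JNZ 6'. After: A=-3 B=6 C=0 D=0 ZF=0 PC=6
Step 5: PC=6 exec 'HALT'. After: A=-3 B=6 C=0 D=0 ZF=0 PC=6 HALTED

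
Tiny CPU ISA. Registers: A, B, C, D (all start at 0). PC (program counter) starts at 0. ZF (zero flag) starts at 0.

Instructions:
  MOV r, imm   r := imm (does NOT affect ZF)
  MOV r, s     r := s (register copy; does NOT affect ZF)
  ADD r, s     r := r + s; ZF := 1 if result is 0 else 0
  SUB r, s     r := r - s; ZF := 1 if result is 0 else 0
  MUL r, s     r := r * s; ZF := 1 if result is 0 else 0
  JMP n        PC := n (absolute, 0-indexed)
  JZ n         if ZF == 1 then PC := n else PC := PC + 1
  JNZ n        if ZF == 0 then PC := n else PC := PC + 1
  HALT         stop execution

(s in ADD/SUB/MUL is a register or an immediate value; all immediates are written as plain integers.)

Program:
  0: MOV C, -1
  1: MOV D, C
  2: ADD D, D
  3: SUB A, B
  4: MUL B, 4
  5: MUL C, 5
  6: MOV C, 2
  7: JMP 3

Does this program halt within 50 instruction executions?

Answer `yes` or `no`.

Answer: no

Derivation:
Step 1: PC=0 exec 'MOV C, -1'. After: A=0 B=0 C=-1 D=0 ZF=0 PC=1
Step 2: PC=1 exec 'MOV D, C'. After: A=0 B=0 C=-1 D=-1 ZF=0 PC=2
Step 3: PC=2 exec 'ADD D, D'. After: A=0 B=0 C=-1 D=-2 ZF=0 PC=3
Step 4: PC=3 exec 'SUB A, B'. After: A=0 B=0 C=-1 D=-2 ZF=1 PC=4
Step 5: PC=4 exec 'MUL B, 4'. After: A=0 B=0 C=-1 D=-2 ZF=1 PC=5
Step 6: PC=5 exec 'MUL C, 5'. After: A=0 B=0 C=-5 D=-2 ZF=0 PC=6
Step 7: PC=6 exec 'MOV C, 2'. After: A=0 B=0 C=2 D=-2 ZF=0 PC=7
Step 8: PC=7 exec 'JMP 3'. After: A=0 B=0 C=2 D=-2 ZF=0 PC=3
Step 9: PC=3 exec 'SUB A, B'. After: A=0 B=0 C=2 D=-2 ZF=1 PC=4
Step 10: PC=4 exec 'MUL B, 4'. After: A=0 B=0 C=2 D=-2 ZF=1 PC=5
Step 11: PC=5 exec 'MUL C, 5'. After: A=0 B=0 C=10 D=-2 ZF=0 PC=6
Step 12: PC=6 exec 'MOV C, 2'. After: A=0 B=0 C=2 D=-2 ZF=0 PC=7
State after step 12 equals state after step 7: the program is in a cycle of length 5 and will never halt.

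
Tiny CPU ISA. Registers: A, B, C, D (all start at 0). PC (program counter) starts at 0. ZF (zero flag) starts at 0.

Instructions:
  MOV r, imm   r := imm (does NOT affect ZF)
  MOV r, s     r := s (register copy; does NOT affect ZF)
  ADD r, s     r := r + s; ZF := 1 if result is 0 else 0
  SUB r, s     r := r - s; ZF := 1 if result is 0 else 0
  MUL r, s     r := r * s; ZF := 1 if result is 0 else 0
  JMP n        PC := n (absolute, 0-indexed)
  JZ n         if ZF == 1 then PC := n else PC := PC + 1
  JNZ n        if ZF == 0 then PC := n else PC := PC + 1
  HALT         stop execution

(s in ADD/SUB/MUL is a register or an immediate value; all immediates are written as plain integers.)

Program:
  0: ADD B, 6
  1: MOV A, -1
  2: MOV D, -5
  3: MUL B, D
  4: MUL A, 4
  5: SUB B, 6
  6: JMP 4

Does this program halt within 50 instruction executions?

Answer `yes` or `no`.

Answer: no

Derivation:
Step 1: PC=0 exec 'ADD B, 6'. After: A=0 B=6 C=0 D=0 ZF=0 PC=1
Step 2: PC=1 exec 'MOV A, -1'. After: A=-1 B=6 C=0 D=0 ZF=0 PC=2
Step 3: PC=2 exec 'MOV D, -5'. After: A=-1 B=6 C=0 D=-5 ZF=0 PC=3
Step 4: PC=3 exec 'MUL B, D'. After: A=-1 B=-30 C=0 D=-5 ZF=0 PC=4
Step 5: PC=4 exec 'MUL A, 4'. After: A=-4 B=-30 C=0 D=-5 ZF=0 PC=5
Step 6: PC=5 exec 'SUB B, 6'. After: A=-4 B=-36 C=0 D=-5 ZF=0 PC=6
Step 7: PC=6 exec 'JMP 4'. After: A=-4 B=-36 C=0 D=-5 ZF=0 PC=4
Step 8: PC=4 exec 'MUL A, 4'. After: A=-16 B=-36 C=0 D=-5 ZF=0 PC=5
Step 9: PC=5 exec 'SUB B, 6'. After: A=-16 B=-42 C=0 D=-5 ZF=0 PC=6
Step 10: PC=6 exec 'JMP 4'. After: A=-16 B=-42 C=0 D=-5 ZF=0 PC=4
Step 11: PC=4 exec 'MUL A, 4'. After: A=-64 B=-42 C=0 D=-5 ZF=0 PC=5
Step 12: PC=5 exec 'SUB B, 6'. After: A=-64 B=-48 C=0 D=-5 ZF=0 PC=6
Step 13: PC=6 exec 'JMP 4'. After: A=-64 B=-48 C=0 D=-5 ZF=0 PC=4
Step 14: PC=4 exec 'MUL A, 4'. After: A=-256 B=-48 C=0 D=-5 ZF=0 PC=5
Step 15: PC=5 exec 'SUB B, 6'. After: A=-256 B=-54 C=0 D=-5 ZF=0 PC=6
After 50 steps: not halted. PC revisits the same instructions with no path to HALT; will never halt.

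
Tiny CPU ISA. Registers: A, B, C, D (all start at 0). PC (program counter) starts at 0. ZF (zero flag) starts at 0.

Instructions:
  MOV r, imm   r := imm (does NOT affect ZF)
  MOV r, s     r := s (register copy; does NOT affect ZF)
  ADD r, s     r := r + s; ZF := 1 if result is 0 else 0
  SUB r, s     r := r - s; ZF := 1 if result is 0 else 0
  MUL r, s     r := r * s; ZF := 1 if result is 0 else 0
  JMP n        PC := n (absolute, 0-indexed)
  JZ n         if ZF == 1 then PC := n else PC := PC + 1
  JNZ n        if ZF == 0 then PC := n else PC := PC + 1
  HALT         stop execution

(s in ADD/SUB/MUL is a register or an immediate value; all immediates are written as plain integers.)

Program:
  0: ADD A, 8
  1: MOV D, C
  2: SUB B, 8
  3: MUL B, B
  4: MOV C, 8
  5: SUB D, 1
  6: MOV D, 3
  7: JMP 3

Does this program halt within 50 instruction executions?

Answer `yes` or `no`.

Answer: no

Derivation:
Step 1: PC=0 exec 'ADD A, 8'. After: A=8 B=0 C=0 D=0 ZF=0 PC=1
Step 2: PC=1 exec 'MOV D, C'. After: A=8 B=0 C=0 D=0 ZF=0 PC=2
Step 3: PC=2 exec 'SUB B, 8'. After: A=8 B=-8 C=0 D=0 ZF=0 PC=3
Step 4: PC=3 exec 'MUL B, B'. After: A=8 B=64 C=0 D=0 ZF=0 PC=4
Step 5: PC=4 exec 'MOV C, 8'. After: A=8 B=64 C=8 D=0 ZF=0 PC=5
Step 6: PC=5 exec 'SUB D, 1'. After: A=8 B=64 C=8 D=-1 ZF=0 PC=6
Step 7: PC=6 exec 'MOV D, 3'. After: A=8 B=64 C=8 D=3 ZF=0 PC=7
Step 8: PC=7 exec 'JMP 3'. After: A=8 B=64 C=8 D=3 ZF=0 PC=3
Step 9: PC=3 exec 'MUL B, B'. After: A=8 B=4096 C=8 D=3 ZF=0 PC=4
Step 10: PC=4 exec 'MOV C, 8'. After: A=8 B=4096 C=8 D=3 ZF=0 PC=5
Step 11: PC=5 exec 'SUB D, 1'. After: A=8 B=4096 C=8 D=2 ZF=0 PC=6
Step 12: PC=6 exec 'MOV D, 3'. After: A=8 B=4096 C=8 D=3 ZF=0 PC=7
Step 13: PC=7 exec 'JMP 3'. After: A=8 B=4096 C=8 D=3 ZF=0 PC=3
Step 14: PC=3 exec 'MUL B, B'. After: A=8 B=16777216 C=8 D=3 ZF=0 PC=4
Step 15: PC=4 exec 'MOV C, 8'. After: A=8 B=16777216 C=8 D=3 ZF=0 PC=5
After 50 steps: not halted. PC revisits the same instructions with no path to HALT; will never halt.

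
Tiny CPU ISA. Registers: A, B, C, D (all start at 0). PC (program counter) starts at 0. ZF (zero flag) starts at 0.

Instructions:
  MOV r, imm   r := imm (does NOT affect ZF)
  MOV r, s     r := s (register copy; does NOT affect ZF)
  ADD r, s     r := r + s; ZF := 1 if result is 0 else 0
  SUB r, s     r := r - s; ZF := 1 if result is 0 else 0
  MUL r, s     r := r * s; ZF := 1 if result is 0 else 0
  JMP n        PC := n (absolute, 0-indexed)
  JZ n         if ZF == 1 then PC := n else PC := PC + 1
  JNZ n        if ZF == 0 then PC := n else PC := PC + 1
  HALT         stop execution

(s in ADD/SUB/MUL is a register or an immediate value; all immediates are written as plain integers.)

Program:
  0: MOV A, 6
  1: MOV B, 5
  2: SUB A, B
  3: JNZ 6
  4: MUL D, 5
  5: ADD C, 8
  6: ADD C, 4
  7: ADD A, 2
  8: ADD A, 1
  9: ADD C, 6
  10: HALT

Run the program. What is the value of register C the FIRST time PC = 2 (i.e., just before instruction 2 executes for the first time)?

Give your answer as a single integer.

Step 1: PC=0 exec 'MOV A, 6'. After: A=6 B=0 C=0 D=0 ZF=0 PC=1
Step 2: PC=1 exec 'MOV B, 5'. After: A=6 B=5 C=0 D=0 ZF=0 PC=2
First time PC=2: C=0

0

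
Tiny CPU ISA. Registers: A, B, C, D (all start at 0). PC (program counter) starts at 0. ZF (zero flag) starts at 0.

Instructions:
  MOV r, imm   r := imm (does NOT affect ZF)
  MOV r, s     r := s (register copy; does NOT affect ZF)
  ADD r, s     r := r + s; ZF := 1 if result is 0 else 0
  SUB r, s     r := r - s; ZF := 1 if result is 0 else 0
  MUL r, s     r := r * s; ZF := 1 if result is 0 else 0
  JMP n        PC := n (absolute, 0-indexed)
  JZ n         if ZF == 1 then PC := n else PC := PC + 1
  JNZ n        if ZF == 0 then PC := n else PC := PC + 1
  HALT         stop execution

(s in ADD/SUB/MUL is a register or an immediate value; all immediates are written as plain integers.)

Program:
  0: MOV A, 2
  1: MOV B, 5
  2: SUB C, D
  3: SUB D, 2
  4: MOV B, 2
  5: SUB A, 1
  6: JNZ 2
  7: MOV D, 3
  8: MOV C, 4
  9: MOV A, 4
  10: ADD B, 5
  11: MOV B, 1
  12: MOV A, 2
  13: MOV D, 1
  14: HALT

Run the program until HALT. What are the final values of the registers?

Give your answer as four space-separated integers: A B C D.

Answer: 2 1 4 1

Derivation:
Step 1: PC=0 exec 'MOV A, 2'. After: A=2 B=0 C=0 D=0 ZF=0 PC=1
Step 2: PC=1 exec 'MOV B, 5'. After: A=2 B=5 C=0 D=0 ZF=0 PC=2
Step 3: PC=2 exec 'SUB C, D'. After: A=2 B=5 C=0 D=0 ZF=1 PC=3
Step 4: PC=3 exec 'SUB D, 2'. After: A=2 B=5 C=0 D=-2 ZF=0 PC=4
Step 5: PC=4 exec 'MOV B, 2'. After: A=2 B=2 C=0 D=-2 ZF=0 PC=5
Step 6: PC=5 exec 'SUB A, 1'. After: A=1 B=2 C=0 D=-2 ZF=0 PC=6
Step 7: PC=6 exec 'JNZ 2'. After: A=1 B=2 C=0 D=-2 ZF=0 PC=2
Step 8: PC=2 exec 'SUB C, D'. After: A=1 B=2 C=2 D=-2 ZF=0 PC=3
Step 9: PC=3 exec 'SUB D, 2'. After: A=1 B=2 C=2 D=-4 ZF=0 PC=4
Step 10: PC=4 exec 'MOV B, 2'. After: A=1 B=2 C=2 D=-4 ZF=0 PC=5
Step 11: PC=5 exec 'SUB A, 1'. After: A=0 B=2 C=2 D=-4 ZF=1 PC=6
Step 12: PC=6 exec 'JNZ 2'. After: A=0 B=2 C=2 D=-4 ZF=1 PC=7
Step 13: PC=7 exec 'MOV D, 3'. After: A=0 B=2 C=2 D=3 ZF=1 PC=8
Step 14: PC=8 exec 'MOV C, 4'. After: A=0 B=2 C=4 D=3 ZF=1 PC=9
Step 15: PC=9 exec 'MOV A, 4'. After: A=4 B=2 C=4 D=3 ZF=1 PC=10
Step 16: PC=10 exec 'ADD B, 5'. After: A=4 B=7 C=4 D=3 ZF=0 PC=11
Step 17: PC=11 exec 'MOV B, 1'. After: A=4 B=1 C=4 D=3 ZF=0 PC=12
Step 18: PC=12 exec 'MOV A, 2'. After: A=2 B=1 C=4 D=3 ZF=0 PC=13
Step 19: PC=13 exec 'MOV D, 1'. After: A=2 B=1 C=4 D=1 ZF=0 PC=14
Step 20: PC=14 exec 'HALT'. After: A=2 B=1 C=4 D=1 ZF=0 PC=14 HALTED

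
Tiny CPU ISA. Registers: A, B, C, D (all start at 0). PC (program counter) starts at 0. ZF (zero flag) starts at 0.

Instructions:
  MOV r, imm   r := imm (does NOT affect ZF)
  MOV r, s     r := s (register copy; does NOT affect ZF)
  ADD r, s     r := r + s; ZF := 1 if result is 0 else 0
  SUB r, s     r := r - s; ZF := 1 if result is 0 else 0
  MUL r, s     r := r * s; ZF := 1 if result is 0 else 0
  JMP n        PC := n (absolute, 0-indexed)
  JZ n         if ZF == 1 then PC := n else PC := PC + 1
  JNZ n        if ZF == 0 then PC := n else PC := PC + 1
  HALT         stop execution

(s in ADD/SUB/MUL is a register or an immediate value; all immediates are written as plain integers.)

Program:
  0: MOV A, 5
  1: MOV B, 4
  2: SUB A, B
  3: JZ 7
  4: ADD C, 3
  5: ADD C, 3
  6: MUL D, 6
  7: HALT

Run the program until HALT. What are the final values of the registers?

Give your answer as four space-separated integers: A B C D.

Answer: 1 4 6 0

Derivation:
Step 1: PC=0 exec 'MOV A, 5'. After: A=5 B=0 C=0 D=0 ZF=0 PC=1
Step 2: PC=1 exec 'MOV B, 4'. After: A=5 B=4 C=0 D=0 ZF=0 PC=2
Step 3: PC=2 exec 'SUB A, B'. After: A=1 B=4 C=0 D=0 ZF=0 PC=3
Step 4: PC=3 exec 'JZ 7'. After: A=1 B=4 C=0 D=0 ZF=0 PC=4
Step 5: PC=4 exec 'ADD C, 3'. After: A=1 B=4 C=3 D=0 ZF=0 PC=5
Step 6: PC=5 exec 'ADD C, 3'. After: A=1 B=4 C=6 D=0 ZF=0 PC=6
Step 7: PC=6 exec 'MUL D, 6'. After: A=1 B=4 C=6 D=0 ZF=1 PC=7
Step 8: PC=7 exec 'HALT'. After: A=1 B=4 C=6 D=0 ZF=1 PC=7 HALTED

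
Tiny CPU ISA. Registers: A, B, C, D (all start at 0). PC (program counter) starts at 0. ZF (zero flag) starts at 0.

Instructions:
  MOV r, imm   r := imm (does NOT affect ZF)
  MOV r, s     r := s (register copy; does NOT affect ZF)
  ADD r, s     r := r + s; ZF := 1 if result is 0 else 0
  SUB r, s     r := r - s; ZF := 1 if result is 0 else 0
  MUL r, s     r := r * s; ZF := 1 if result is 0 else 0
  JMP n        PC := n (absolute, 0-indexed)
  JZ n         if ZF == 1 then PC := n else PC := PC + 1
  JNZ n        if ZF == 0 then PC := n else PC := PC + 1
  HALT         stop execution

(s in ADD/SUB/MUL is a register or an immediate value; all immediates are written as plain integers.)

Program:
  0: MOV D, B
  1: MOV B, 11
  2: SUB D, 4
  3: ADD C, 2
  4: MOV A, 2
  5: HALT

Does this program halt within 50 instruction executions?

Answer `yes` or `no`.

Step 1: PC=0 exec 'MOV D, B'. After: A=0 B=0 C=0 D=0 ZF=0 PC=1
Step 2: PC=1 exec 'MOV B, 11'. After: A=0 B=11 C=0 D=0 ZF=0 PC=2
Step 3: PC=2 exec 'SUB D, 4'. After: A=0 B=11 C=0 D=-4 ZF=0 PC=3
Step 4: PC=3 exec 'ADD C, 2'. After: A=0 B=11 C=2 D=-4 ZF=0 PC=4
Step 5: PC=4 exec 'MOV A, 2'. After: A=2 B=11 C=2 D=-4 ZF=0 PC=5
Step 6: PC=5 exec 'HALT'. After: A=2 B=11 C=2 D=-4 ZF=0 PC=5 HALTED

Answer: yes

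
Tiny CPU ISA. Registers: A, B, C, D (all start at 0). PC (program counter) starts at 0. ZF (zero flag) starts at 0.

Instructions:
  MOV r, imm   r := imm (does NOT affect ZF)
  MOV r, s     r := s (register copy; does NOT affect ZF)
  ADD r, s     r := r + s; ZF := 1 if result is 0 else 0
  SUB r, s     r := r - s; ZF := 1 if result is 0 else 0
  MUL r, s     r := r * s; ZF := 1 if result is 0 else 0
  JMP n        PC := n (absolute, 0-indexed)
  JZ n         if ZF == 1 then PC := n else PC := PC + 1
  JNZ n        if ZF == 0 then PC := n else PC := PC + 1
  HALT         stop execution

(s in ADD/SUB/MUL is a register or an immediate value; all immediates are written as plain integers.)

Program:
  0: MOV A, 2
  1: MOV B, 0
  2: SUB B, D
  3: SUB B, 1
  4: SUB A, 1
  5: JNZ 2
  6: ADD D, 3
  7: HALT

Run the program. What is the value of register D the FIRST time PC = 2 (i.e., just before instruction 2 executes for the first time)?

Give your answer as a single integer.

Step 1: PC=0 exec 'MOV A, 2'. After: A=2 B=0 C=0 D=0 ZF=0 PC=1
Step 2: PC=1 exec 'MOV B, 0'. After: A=2 B=0 C=0 D=0 ZF=0 PC=2
First time PC=2: D=0

0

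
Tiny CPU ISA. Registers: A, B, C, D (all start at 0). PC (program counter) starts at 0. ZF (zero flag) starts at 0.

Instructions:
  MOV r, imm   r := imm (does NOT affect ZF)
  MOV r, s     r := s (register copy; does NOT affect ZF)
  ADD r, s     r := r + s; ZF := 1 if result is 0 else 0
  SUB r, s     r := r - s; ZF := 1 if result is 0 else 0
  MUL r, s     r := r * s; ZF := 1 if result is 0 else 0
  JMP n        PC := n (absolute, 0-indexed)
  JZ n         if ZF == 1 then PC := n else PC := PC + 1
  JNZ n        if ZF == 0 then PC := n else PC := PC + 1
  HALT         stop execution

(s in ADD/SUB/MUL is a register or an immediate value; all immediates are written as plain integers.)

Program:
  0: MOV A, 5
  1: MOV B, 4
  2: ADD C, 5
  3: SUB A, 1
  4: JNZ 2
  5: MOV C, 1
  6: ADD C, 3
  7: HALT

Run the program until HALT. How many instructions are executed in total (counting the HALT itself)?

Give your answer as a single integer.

Step 1: PC=0 exec 'MOV A, 5'. After: A=5 B=0 C=0 D=0 ZF=0 PC=1
Step 2: PC=1 exec 'MOV B, 4'. After: A=5 B=4 C=0 D=0 ZF=0 PC=2
Step 3: PC=2 exec 'ADD C, 5'. After: A=5 B=4 C=5 D=0 ZF=0 PC=3
Step 4: PC=3 exec 'SUB A, 1'. After: A=4 B=4 C=5 D=0 ZF=0 PC=4
Step 5: PC=4 exec 'JNZ 2'. After: A=4 B=4 C=5 D=0 ZF=0 PC=2
Step 6: PC=2 exec 'ADD C, 5'. After: A=4 B=4 C=10 D=0 ZF=0 PC=3
Step 7: PC=3 exec 'SUB A, 1'. After: A=3 B=4 C=10 D=0 ZF=0 PC=4
Step 8: PC=4 exec 'JNZ 2'. After: A=3 B=4 C=10 D=0 ZF=0 PC=2
Step 9: PC=2 exec 'ADD C, 5'. After: A=3 B=4 C=15 D=0 ZF=0 PC=3
Step 10: PC=3 exec 'SUB A, 1'. After: A=2 B=4 C=15 D=0 ZF=0 PC=4
Step 11: PC=4 exec 'JNZ 2'. After: A=2 B=4 C=15 D=0 ZF=0 PC=2
Step 12: PC=2 exec 'ADD C, 5'. After: A=2 B=4 C=20 D=0 ZF=0 PC=3
Step 13: PC=3 exec 'SUB A, 1'. After: A=1 B=4 C=20 D=0 ZF=0 PC=4
Step 14: PC=4 exec 'JNZ 2'. After: A=1 B=4 C=20 D=0 ZF=0 PC=2
Step 15: PC=2 exec 'ADD C, 5'. After: A=1 B=4 C=25 D=0 ZF=0 PC=3
Step 16: PC=3 exec 'SUB A, 1'. After: A=0 B=4 C=25 D=0 ZF=1 PC=4
Step 17: PC=4 exec 'JNZ 2'. After: A=0 B=4 C=25 D=0 ZF=1 PC=5
Step 18: PC=5 exec 'MOV C, 1'. After: A=0 B=4 C=1 D=0 ZF=1 PC=6
Step 19: PC=6 exec 'ADD C, 3'. After: A=0 B=4 C=4 D=0 ZF=0 PC=7
Step 20: PC=7 exec 'HALT'. After: A=0 B=4 C=4 D=0 ZF=0 PC=7 HALTED
Total instructions executed: 20

Answer: 20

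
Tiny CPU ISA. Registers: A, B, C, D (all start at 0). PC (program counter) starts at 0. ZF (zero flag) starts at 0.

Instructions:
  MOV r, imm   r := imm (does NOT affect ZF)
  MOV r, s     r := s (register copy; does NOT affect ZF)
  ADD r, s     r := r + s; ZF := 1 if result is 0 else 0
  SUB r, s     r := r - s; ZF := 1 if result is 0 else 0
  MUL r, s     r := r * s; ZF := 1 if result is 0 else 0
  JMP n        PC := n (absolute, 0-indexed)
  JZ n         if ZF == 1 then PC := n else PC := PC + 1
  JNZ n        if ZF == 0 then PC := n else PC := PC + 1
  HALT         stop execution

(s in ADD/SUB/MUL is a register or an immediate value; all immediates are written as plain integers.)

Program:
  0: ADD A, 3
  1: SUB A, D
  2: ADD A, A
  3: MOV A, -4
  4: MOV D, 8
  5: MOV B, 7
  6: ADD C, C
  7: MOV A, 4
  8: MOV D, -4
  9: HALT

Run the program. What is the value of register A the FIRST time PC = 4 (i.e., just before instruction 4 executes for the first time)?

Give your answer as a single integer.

Step 1: PC=0 exec 'ADD A, 3'. After: A=3 B=0 C=0 D=0 ZF=0 PC=1
Step 2: PC=1 exec 'SUB A, D'. After: A=3 B=0 C=0 D=0 ZF=0 PC=2
Step 3: PC=2 exec 'ADD A, A'. After: A=6 B=0 C=0 D=0 ZF=0 PC=3
Step 4: PC=3 exec 'MOV A, -4'. After: A=-4 B=0 C=0 D=0 ZF=0 PC=4
First time PC=4: A=-4

-4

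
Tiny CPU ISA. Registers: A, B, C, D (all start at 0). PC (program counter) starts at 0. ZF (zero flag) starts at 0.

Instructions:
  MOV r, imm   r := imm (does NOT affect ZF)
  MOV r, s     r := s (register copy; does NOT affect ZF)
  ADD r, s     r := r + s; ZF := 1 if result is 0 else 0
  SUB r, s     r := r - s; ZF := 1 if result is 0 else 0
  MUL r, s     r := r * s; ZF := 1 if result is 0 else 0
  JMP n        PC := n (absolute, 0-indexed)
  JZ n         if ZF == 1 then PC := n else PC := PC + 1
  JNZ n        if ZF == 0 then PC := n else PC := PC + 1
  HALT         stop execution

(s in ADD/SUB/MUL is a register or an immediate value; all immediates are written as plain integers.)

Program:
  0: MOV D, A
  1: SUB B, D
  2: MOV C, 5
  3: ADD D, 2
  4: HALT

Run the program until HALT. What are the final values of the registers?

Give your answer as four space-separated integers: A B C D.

Answer: 0 0 5 2

Derivation:
Step 1: PC=0 exec 'MOV D, A'. After: A=0 B=0 C=0 D=0 ZF=0 PC=1
Step 2: PC=1 exec 'SUB B, D'. After: A=0 B=0 C=0 D=0 ZF=1 PC=2
Step 3: PC=2 exec 'MOV C, 5'. After: A=0 B=0 C=5 D=0 ZF=1 PC=3
Step 4: PC=3 exec 'ADD D, 2'. After: A=0 B=0 C=5 D=2 ZF=0 PC=4
Step 5: PC=4 exec 'HALT'. After: A=0 B=0 C=5 D=2 ZF=0 PC=4 HALTED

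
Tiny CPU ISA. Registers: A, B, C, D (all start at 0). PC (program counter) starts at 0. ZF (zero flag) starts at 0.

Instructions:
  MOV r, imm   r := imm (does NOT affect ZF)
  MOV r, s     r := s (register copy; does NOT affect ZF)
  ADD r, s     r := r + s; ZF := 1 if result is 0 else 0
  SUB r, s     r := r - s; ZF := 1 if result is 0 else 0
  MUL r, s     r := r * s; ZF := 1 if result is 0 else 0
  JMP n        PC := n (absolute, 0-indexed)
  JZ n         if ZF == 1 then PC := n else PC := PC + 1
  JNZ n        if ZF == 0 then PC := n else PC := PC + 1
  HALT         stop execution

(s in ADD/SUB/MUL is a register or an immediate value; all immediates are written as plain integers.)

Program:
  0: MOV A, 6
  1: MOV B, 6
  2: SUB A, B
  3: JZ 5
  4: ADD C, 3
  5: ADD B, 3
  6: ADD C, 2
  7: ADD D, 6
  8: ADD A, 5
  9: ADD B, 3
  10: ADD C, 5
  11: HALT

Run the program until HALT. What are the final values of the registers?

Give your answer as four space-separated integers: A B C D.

Step 1: PC=0 exec 'MOV A, 6'. After: A=6 B=0 C=0 D=0 ZF=0 PC=1
Step 2: PC=1 exec 'MOV B, 6'. After: A=6 B=6 C=0 D=0 ZF=0 PC=2
Step 3: PC=2 exec 'SUB A, B'. After: A=0 B=6 C=0 D=0 ZF=1 PC=3
Step 4: PC=3 exec 'JZ 5'. After: A=0 B=6 C=0 D=0 ZF=1 PC=5
Step 5: PC=5 exec 'ADD B, 3'. After: A=0 B=9 C=0 D=0 ZF=0 PC=6
Step 6: PC=6 exec 'ADD C, 2'. After: A=0 B=9 C=2 D=0 ZF=0 PC=7
Step 7: PC=7 exec 'ADD D, 6'. After: A=0 B=9 C=2 D=6 ZF=0 PC=8
Step 8: PC=8 exec 'ADD A, 5'. After: A=5 B=9 C=2 D=6 ZF=0 PC=9
Step 9: PC=9 exec 'ADD B, 3'. After: A=5 B=12 C=2 D=6 ZF=0 PC=10
Step 10: PC=10 exec 'ADD C, 5'. After: A=5 B=12 C=7 D=6 ZF=0 PC=11
Step 11: PC=11 exec 'HALT'. After: A=5 B=12 C=7 D=6 ZF=0 PC=11 HALTED

Answer: 5 12 7 6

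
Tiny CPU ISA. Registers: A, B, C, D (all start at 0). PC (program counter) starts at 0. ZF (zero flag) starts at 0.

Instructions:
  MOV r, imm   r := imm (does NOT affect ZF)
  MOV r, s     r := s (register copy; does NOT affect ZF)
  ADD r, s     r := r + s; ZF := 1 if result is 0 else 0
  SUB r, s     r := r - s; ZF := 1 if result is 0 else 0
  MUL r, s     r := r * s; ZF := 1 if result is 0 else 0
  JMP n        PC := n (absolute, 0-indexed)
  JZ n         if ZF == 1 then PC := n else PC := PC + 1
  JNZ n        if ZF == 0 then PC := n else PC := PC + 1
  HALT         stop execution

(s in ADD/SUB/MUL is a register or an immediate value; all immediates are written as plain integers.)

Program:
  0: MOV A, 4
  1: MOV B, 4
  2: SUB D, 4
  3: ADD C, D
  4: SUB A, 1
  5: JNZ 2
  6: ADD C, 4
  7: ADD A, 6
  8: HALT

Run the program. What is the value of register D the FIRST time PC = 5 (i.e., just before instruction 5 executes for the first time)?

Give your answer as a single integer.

Step 1: PC=0 exec 'MOV A, 4'. After: A=4 B=0 C=0 D=0 ZF=0 PC=1
Step 2: PC=1 exec 'MOV B, 4'. After: A=4 B=4 C=0 D=0 ZF=0 PC=2
Step 3: PC=2 exec 'SUB D, 4'. After: A=4 B=4 C=0 D=-4 ZF=0 PC=3
Step 4: PC=3 exec 'ADD C, D'. After: A=4 B=4 C=-4 D=-4 ZF=0 PC=4
Step 5: PC=4 exec 'SUB A, 1'. After: A=3 B=4 C=-4 D=-4 ZF=0 PC=5
First time PC=5: D=-4

-4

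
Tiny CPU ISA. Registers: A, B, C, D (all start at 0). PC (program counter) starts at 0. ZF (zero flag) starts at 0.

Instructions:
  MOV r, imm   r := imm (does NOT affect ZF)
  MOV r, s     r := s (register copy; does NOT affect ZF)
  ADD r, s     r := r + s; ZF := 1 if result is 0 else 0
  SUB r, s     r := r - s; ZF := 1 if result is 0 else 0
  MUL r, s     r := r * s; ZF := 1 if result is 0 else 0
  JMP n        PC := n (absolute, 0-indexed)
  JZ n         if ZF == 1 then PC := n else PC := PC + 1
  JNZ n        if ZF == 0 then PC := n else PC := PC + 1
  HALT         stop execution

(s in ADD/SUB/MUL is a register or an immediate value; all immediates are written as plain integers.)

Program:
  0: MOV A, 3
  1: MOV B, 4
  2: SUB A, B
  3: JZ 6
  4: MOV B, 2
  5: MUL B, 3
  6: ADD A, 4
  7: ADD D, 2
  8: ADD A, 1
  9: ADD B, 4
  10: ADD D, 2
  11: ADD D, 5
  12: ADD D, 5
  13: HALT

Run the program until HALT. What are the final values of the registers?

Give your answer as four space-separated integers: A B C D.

Answer: 4 10 0 14

Derivation:
Step 1: PC=0 exec 'MOV A, 3'. After: A=3 B=0 C=0 D=0 ZF=0 PC=1
Step 2: PC=1 exec 'MOV B, 4'. After: A=3 B=4 C=0 D=0 ZF=0 PC=2
Step 3: PC=2 exec 'SUB A, B'. After: A=-1 B=4 C=0 D=0 ZF=0 PC=3
Step 4: PC=3 exec 'JZ 6'. After: A=-1 B=4 C=0 D=0 ZF=0 PC=4
Step 5: PC=4 exec 'MOV B, 2'. After: A=-1 B=2 C=0 D=0 ZF=0 PC=5
Step 6: PC=5 exec 'MUL B, 3'. After: A=-1 B=6 C=0 D=0 ZF=0 PC=6
Step 7: PC=6 exec 'ADD A, 4'. After: A=3 B=6 C=0 D=0 ZF=0 PC=7
Step 8: PC=7 exec 'ADD D, 2'. After: A=3 B=6 C=0 D=2 ZF=0 PC=8
Step 9: PC=8 exec 'ADD A, 1'. After: A=4 B=6 C=0 D=2 ZF=0 PC=9
Step 10: PC=9 exec 'ADD B, 4'. After: A=4 B=10 C=0 D=2 ZF=0 PC=10
Step 11: PC=10 exec 'ADD D, 2'. After: A=4 B=10 C=0 D=4 ZF=0 PC=11
Step 12: PC=11 exec 'ADD D, 5'. After: A=4 B=10 C=0 D=9 ZF=0 PC=12
Step 13: PC=12 exec 'ADD D, 5'. After: A=4 B=10 C=0 D=14 ZF=0 PC=13
Step 14: PC=13 exec 'HALT'. After: A=4 B=10 C=0 D=14 ZF=0 PC=13 HALTED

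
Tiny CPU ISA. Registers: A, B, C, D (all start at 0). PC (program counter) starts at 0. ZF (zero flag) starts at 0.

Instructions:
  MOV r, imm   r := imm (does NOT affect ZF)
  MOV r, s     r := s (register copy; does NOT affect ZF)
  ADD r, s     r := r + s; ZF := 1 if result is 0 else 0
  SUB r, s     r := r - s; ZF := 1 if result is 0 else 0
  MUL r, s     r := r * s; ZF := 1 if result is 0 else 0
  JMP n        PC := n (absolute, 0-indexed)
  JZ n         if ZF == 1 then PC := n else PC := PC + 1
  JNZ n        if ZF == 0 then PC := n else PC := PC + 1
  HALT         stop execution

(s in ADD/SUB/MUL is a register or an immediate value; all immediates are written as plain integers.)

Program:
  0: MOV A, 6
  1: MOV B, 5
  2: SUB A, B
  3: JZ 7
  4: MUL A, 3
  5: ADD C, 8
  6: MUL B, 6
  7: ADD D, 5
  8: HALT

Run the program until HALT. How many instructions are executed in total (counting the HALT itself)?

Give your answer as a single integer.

Answer: 9

Derivation:
Step 1: PC=0 exec 'MOV A, 6'. After: A=6 B=0 C=0 D=0 ZF=0 PC=1
Step 2: PC=1 exec 'MOV B, 5'. After: A=6 B=5 C=0 D=0 ZF=0 PC=2
Step 3: PC=2 exec 'SUB A, B'. After: A=1 B=5 C=0 D=0 ZF=0 PC=3
Step 4: PC=3 exec 'JZ 7'. After: A=1 B=5 C=0 D=0 ZF=0 PC=4
Step 5: PC=4 exec 'MUL A, 3'. After: A=3 B=5 C=0 D=0 ZF=0 PC=5
Step 6: PC=5 exec 'ADD C, 8'. After: A=3 B=5 C=8 D=0 ZF=0 PC=6
Step 7: PC=6 exec 'MUL B, 6'. After: A=3 B=30 C=8 D=0 ZF=0 PC=7
Step 8: PC=7 exec 'ADD D, 5'. After: A=3 B=30 C=8 D=5 ZF=0 PC=8
Step 9: PC=8 exec 'HALT'. After: A=3 B=30 C=8 D=5 ZF=0 PC=8 HALTED
Total instructions executed: 9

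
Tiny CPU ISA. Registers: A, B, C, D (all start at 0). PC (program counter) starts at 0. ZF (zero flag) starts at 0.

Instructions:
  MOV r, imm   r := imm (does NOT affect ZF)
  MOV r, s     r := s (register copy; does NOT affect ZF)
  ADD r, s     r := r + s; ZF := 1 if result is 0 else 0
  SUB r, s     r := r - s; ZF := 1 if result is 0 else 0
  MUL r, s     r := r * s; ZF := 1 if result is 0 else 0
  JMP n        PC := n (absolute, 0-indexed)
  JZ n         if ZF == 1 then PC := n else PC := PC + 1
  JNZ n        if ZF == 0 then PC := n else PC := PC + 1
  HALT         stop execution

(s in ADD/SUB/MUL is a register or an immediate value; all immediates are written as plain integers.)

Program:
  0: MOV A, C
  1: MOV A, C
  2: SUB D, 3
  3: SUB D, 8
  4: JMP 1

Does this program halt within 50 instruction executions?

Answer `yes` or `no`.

Answer: no

Derivation:
Step 1: PC=0 exec 'MOV A, C'. After: A=0 B=0 C=0 D=0 ZF=0 PC=1
Step 2: PC=1 exec 'MOV A, C'. After: A=0 B=0 C=0 D=0 ZF=0 PC=2
Step 3: PC=2 exec 'SUB D, 3'. After: A=0 B=0 C=0 D=-3 ZF=0 PC=3
Step 4: PC=3 exec 'SUB D, 8'. After: A=0 B=0 C=0 D=-11 ZF=0 PC=4
Step 5: PC=4 exec 'JMP 1'. After: A=0 B=0 C=0 D=-11 ZF=0 PC=1
Step 6: PC=1 exec 'MOV A, C'. After: A=0 B=0 C=0 D=-11 ZF=0 PC=2
Step 7: PC=2 exec 'SUB D, 3'. After: A=0 B=0 C=0 D=-14 ZF=0 PC=3
Step 8: PC=3 exec 'SUB D, 8'. After: A=0 B=0 C=0 D=-22 ZF=0 PC=4
Step 9: PC=4 exec 'JMP 1'. After: A=0 B=0 C=0 D=-22 ZF=0 PC=1
Step 10: PC=1 exec 'MOV A, C'. After: A=0 B=0 C=0 D=-22 ZF=0 PC=2
Step 11: PC=2 exec 'SUB D, 3'. After: A=0 B=0 C=0 D=-25 ZF=0 PC=3
Step 12: PC=3 exec 'SUB D, 8'. After: A=0 B=0 C=0 D=-33 ZF=0 PC=4
Step 13: PC=4 exec 'JMP 1'. After: A=0 B=0 C=0 D=-33 ZF=0 PC=1
Step 14: PC=1 exec 'MOV A, C'. After: A=0 B=0 C=0 D=-33 ZF=0 PC=2
Step 15: PC=2 exec 'SUB D, 3'. After: A=0 B=0 C=0 D=-36 ZF=0 PC=3
After 50 steps: not halted. PC revisits the same instructions with no path to HALT; will never halt.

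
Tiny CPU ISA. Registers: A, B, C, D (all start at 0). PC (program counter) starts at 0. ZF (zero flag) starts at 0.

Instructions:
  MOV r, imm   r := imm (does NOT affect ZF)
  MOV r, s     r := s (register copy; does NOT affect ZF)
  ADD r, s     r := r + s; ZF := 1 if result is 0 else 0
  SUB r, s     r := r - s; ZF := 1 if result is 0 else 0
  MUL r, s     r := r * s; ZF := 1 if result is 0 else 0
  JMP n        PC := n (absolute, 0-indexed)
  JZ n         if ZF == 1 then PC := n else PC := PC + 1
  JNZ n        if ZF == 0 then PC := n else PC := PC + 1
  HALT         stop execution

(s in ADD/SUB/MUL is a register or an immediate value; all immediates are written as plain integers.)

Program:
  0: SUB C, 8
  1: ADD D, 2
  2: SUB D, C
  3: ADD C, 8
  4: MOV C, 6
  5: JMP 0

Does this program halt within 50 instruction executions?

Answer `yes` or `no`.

Step 1: PC=0 exec 'SUB C, 8'. After: A=0 B=0 C=-8 D=0 ZF=0 PC=1
Step 2: PC=1 exec 'ADD D, 2'. After: A=0 B=0 C=-8 D=2 ZF=0 PC=2
Step 3: PC=2 exec 'SUB D, C'. After: A=0 B=0 C=-8 D=10 ZF=0 PC=3
Step 4: PC=3 exec 'ADD C, 8'. After: A=0 B=0 C=0 D=10 ZF=1 PC=4
Step 5: PC=4 exec 'MOV C, 6'. After: A=0 B=0 C=6 D=10 ZF=1 PC=5
Step 6: PC=5 exec 'JMP 0'. After: A=0 B=0 C=6 D=10 ZF=1 PC=0
Step 7: PC=0 exec 'SUB C, 8'. After: A=0 B=0 C=-2 D=10 ZF=0 PC=1
Step 8: PC=1 exec 'ADD D, 2'. After: A=0 B=0 C=-2 D=12 ZF=0 PC=2
Step 9: PC=2 exec 'SUB D, C'. After: A=0 B=0 C=-2 D=14 ZF=0 PC=3
Step 10: PC=3 exec 'ADD C, 8'. After: A=0 B=0 C=6 D=14 ZF=0 PC=4
Step 11: PC=4 exec 'MOV C, 6'. After: A=0 B=0 C=6 D=14 ZF=0 PC=5
Step 12: PC=5 exec 'JMP 0'. After: A=0 B=0 C=6 D=14 ZF=0 PC=0
Step 13: PC=0 exec 'SUB C, 8'. After: A=0 B=0 C=-2 D=14 ZF=0 PC=1
Step 14: PC=1 exec 'ADD D, 2'. After: A=0 B=0 C=-2 D=16 ZF=0 PC=2
Step 15: PC=2 exec 'SUB D, C'. After: A=0 B=0 C=-2 D=18 ZF=0 PC=3
After 50 steps: not halted. PC revisits the same instructions with no path to HALT; will never halt.

Answer: no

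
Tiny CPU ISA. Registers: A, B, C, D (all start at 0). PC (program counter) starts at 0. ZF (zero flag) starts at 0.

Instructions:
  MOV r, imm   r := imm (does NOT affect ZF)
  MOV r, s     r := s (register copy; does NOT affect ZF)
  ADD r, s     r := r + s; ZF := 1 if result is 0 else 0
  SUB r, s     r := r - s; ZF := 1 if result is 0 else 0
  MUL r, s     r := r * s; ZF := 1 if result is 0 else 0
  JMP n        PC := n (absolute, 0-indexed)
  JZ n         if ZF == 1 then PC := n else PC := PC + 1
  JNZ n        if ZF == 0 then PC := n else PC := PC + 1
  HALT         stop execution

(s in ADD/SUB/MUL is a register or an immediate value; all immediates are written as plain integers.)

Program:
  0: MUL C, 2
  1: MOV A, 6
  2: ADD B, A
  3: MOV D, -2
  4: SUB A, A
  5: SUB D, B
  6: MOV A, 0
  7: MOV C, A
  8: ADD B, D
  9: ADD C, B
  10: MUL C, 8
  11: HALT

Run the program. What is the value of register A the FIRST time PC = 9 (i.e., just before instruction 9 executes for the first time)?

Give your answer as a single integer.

Step 1: PC=0 exec 'MUL C, 2'. After: A=0 B=0 C=0 D=0 ZF=1 PC=1
Step 2: PC=1 exec 'MOV A, 6'. After: A=6 B=0 C=0 D=0 ZF=1 PC=2
Step 3: PC=2 exec 'ADD B, A'. After: A=6 B=6 C=0 D=0 ZF=0 PC=3
Step 4: PC=3 exec 'MOV D, -2'. After: A=6 B=6 C=0 D=-2 ZF=0 PC=4
Step 5: PC=4 exec 'SUB A, A'. After: A=0 B=6 C=0 D=-2 ZF=1 PC=5
Step 6: PC=5 exec 'SUB D, B'. After: A=0 B=6 C=0 D=-8 ZF=0 PC=6
Step 7: PC=6 exec 'MOV A, 0'. After: A=0 B=6 C=0 D=-8 ZF=0 PC=7
Step 8: PC=7 exec 'MOV C, A'. After: A=0 B=6 C=0 D=-8 ZF=0 PC=8
Step 9: PC=8 exec 'ADD B, D'. After: A=0 B=-2 C=0 D=-8 ZF=0 PC=9
First time PC=9: A=0

0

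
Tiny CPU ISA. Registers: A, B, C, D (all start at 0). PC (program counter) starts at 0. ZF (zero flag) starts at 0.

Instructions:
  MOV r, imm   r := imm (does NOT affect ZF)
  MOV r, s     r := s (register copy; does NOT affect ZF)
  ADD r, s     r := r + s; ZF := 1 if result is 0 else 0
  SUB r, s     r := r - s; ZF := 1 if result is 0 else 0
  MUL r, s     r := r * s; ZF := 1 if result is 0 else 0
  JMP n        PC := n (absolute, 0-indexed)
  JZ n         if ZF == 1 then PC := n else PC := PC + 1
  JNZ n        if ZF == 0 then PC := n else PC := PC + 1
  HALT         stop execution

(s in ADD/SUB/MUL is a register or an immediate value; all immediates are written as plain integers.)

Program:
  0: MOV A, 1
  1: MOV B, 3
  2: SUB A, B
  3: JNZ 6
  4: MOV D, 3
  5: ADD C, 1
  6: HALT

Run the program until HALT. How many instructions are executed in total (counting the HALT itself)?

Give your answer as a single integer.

Step 1: PC=0 exec 'MOV A, 1'. After: A=1 B=0 C=0 D=0 ZF=0 PC=1
Step 2: PC=1 exec 'MOV B, 3'. After: A=1 B=3 C=0 D=0 ZF=0 PC=2
Step 3: PC=2 exec 'SUB A, B'. After: A=-2 B=3 C=0 D=0 ZF=0 PC=3
Step 4: PC=3 exec 'JNZ 6'. After: A=-2 B=3 C=0 D=0 ZF=0 PC=6
Step 5: PC=6 exec 'HALT'. After: A=-2 B=3 C=0 D=0 ZF=0 PC=6 HALTED
Total instructions executed: 5

Answer: 5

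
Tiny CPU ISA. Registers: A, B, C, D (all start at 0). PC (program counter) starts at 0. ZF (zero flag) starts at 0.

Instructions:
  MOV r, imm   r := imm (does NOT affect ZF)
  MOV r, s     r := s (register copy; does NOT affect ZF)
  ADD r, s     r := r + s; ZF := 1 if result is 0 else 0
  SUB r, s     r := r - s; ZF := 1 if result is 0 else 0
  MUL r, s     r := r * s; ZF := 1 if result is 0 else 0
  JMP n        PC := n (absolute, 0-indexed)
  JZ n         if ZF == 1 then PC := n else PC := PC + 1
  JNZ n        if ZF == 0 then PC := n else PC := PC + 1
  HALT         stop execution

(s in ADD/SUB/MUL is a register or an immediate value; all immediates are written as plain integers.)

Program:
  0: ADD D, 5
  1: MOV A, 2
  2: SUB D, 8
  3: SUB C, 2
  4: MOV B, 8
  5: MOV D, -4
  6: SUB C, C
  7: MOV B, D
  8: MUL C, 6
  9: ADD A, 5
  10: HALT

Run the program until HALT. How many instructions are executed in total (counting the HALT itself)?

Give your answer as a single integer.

Answer: 11

Derivation:
Step 1: PC=0 exec 'ADD D, 5'. After: A=0 B=0 C=0 D=5 ZF=0 PC=1
Step 2: PC=1 exec 'MOV A, 2'. After: A=2 B=0 C=0 D=5 ZF=0 PC=2
Step 3: PC=2 exec 'SUB D, 8'. After: A=2 B=0 C=0 D=-3 ZF=0 PC=3
Step 4: PC=3 exec 'SUB C, 2'. After: A=2 B=0 C=-2 D=-3 ZF=0 PC=4
Step 5: PC=4 exec 'MOV B, 8'. After: A=2 B=8 C=-2 D=-3 ZF=0 PC=5
Step 6: PC=5 exec 'MOV D, -4'. After: A=2 B=8 C=-2 D=-4 ZF=0 PC=6
Step 7: PC=6 exec 'SUB C, C'. After: A=2 B=8 C=0 D=-4 ZF=1 PC=7
Step 8: PC=7 exec 'MOV B, D'. After: A=2 B=-4 C=0 D=-4 ZF=1 PC=8
Step 9: PC=8 exec 'MUL C, 6'. After: A=2 B=-4 C=0 D=-4 ZF=1 PC=9
Step 10: PC=9 exec 'ADD A, 5'. After: A=7 B=-4 C=0 D=-4 ZF=0 PC=10
Step 11: PC=10 exec 'HALT'. After: A=7 B=-4 C=0 D=-4 ZF=0 PC=10 HALTED
Total instructions executed: 11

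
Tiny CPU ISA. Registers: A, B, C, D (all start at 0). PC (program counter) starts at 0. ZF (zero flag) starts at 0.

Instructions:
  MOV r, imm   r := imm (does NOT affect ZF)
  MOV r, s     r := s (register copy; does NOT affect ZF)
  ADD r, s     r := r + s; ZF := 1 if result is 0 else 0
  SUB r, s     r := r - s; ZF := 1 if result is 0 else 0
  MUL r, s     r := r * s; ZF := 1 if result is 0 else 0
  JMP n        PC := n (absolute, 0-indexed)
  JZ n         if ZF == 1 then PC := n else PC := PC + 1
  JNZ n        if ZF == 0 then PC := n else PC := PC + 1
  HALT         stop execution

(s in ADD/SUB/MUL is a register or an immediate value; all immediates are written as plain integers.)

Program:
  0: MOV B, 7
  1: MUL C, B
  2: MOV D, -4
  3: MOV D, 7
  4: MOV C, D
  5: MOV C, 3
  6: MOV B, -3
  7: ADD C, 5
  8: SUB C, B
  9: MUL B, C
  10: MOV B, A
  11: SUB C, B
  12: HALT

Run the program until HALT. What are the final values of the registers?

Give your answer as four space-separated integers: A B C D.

Step 1: PC=0 exec 'MOV B, 7'. After: A=0 B=7 C=0 D=0 ZF=0 PC=1
Step 2: PC=1 exec 'MUL C, B'. After: A=0 B=7 C=0 D=0 ZF=1 PC=2
Step 3: PC=2 exec 'MOV D, -4'. After: A=0 B=7 C=0 D=-4 ZF=1 PC=3
Step 4: PC=3 exec 'MOV D, 7'. After: A=0 B=7 C=0 D=7 ZF=1 PC=4
Step 5: PC=4 exec 'MOV C, D'. After: A=0 B=7 C=7 D=7 ZF=1 PC=5
Step 6: PC=5 exec 'MOV C, 3'. After: A=0 B=7 C=3 D=7 ZF=1 PC=6
Step 7: PC=6 exec 'MOV B, -3'. After: A=0 B=-3 C=3 D=7 ZF=1 PC=7
Step 8: PC=7 exec 'ADD C, 5'. After: A=0 B=-3 C=8 D=7 ZF=0 PC=8
Step 9: PC=8 exec 'SUB C, B'. After: A=0 B=-3 C=11 D=7 ZF=0 PC=9
Step 10: PC=9 exec 'MUL B, C'. After: A=0 B=-33 C=11 D=7 ZF=0 PC=10
Step 11: PC=10 exec 'MOV B, A'. After: A=0 B=0 C=11 D=7 ZF=0 PC=11
Step 12: PC=11 exec 'SUB C, B'. After: A=0 B=0 C=11 D=7 ZF=0 PC=12
Step 13: PC=12 exec 'HALT'. After: A=0 B=0 C=11 D=7 ZF=0 PC=12 HALTED

Answer: 0 0 11 7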